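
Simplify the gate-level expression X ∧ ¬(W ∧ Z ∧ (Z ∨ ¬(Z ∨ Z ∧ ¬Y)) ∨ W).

X ∧ ¬(W ∧ Z ∧ (Z ∨ ¬(Z ∨ Z ∧ ¬Y)) ∨ W)
= X ∧ ¬(W ∧ Z ∧ (Z ∨ ¬Z) ∨ W)   (absorption)
= X ∧ ¬(W ∧ Z ∨ W)   (complement / identity)
= X ∧ ¬W   (absorption)

X ∧ ¬W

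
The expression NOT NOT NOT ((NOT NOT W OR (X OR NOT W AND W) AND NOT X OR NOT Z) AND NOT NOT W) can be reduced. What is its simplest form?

NOT NOT NOT ((NOT NOT W OR (X OR NOT W AND W) AND NOT X OR NOT Z) AND NOT NOT W)
= NOT NOT NOT ((NOT NOT W OR X AND NOT X OR NOT Z) AND NOT NOT W)   — complement / identity
= NOT NOT NOT ((NOT NOT W OR NOT Z) AND NOT NOT W)   — complement / identity
= NOT NOT NOT NOT NOT W   — absorption
= NOT NOT NOT W   — double negation
= NOT W   — double negation

NOT W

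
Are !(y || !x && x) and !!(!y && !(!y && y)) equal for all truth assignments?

Yes

E1: !(y || !x && x)
    = !y   — complement / identity
E2: !!(!y && !(!y && y))
    = !(y || !y && y)   — De Morgan
    = !y   — complement / identity
Both reduce to !y, so they are equivalent.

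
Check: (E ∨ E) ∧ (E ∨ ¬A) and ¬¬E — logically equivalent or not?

E1: (E ∨ E) ∧ (E ∨ ¬A)
    = E ∧ ¬A ∨ E
    = E
E2: ¬¬E
    = E
Both reduce to E, so they are equivalent.

Yes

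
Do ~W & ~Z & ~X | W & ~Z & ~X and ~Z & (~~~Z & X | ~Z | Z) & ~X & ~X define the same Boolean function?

E1: ~W & ~Z & ~X | W & ~Z & ~X
    = ~Z & ~X   (distribution)
E2: ~Z & (~~~Z & X | ~Z | Z) & ~X & ~X
    = ~Z & (~Z & X | ~Z | Z) & ~X & ~X   (double negation)
    = ~Z & (~Z | Z) & ~X & ~X   (absorption)
    = ~Z & ~X & ~X   (complement / identity)
    = ~Z & ~X   (idempotence)
Both reduce to ~Z & ~X, so they are equivalent.

Yes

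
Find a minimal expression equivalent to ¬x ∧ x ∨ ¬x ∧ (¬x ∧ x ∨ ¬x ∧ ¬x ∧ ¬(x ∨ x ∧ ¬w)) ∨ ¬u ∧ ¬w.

¬x ∨ ¬u ∧ ¬w

¬x ∧ x ∨ ¬x ∧ (¬x ∧ x ∨ ¬x ∧ ¬x ∧ ¬(x ∨ x ∧ ¬w)) ∨ ¬u ∧ ¬w
= ¬x ∧ x ∨ ¬x ∧ (¬x ∧ x ∨ ¬x ∧ ¬x ∧ ¬x) ∨ ¬u ∧ ¬w   (absorption)
= ¬x ∧ x ∨ ¬x ∧ (¬x ∧ x ∨ ¬x ∧ ¬x) ∨ ¬u ∧ ¬w   (idempotence)
= ¬x ∧ x ∨ ¬x ∧ ¬x ∨ ¬u ∧ ¬w   (distribution)
= ¬x ∨ ¬u ∧ ¬w   (distribution)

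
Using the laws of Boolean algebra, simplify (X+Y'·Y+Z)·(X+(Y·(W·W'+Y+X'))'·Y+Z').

(X+Y'·Y+Z)·(X+(Y·(W·W'+Y+X'))'·Y+Z')
= (X+Y'·Y+Z)·(X+(Y·(Y+X'))'·Y+Z')
= (X+Y'·Y+Z)·(X+Y'·Y+Z')
= X+Y'·Y+Z·Z'
= X+Y'·Y
= X

X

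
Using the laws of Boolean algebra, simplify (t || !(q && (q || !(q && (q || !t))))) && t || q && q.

(t || !(q && (q || !(q && (q || !t))))) && t || q && q
= (t || !(q && (q || !q))) && t || q && q
= (t || !q) && t || q && q
= t || q && q
= t || q

t || q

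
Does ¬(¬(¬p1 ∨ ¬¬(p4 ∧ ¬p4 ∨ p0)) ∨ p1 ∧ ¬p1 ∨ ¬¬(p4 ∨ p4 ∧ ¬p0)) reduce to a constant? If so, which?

¬(¬(¬p1 ∨ ¬¬(p4 ∧ ¬p4 ∨ p0)) ∨ p1 ∧ ¬p1 ∨ ¬¬(p4 ∨ p4 ∧ ¬p0))
= ¬(¬(¬p1 ∨ ¬¬(p4 ∧ ¬p4 ∨ p0)) ∨ ¬¬(p4 ∨ p4 ∧ ¬p0))   (complement / identity)
= ¬(¬(¬p1 ∨ p4 ∧ ¬p4 ∨ p0) ∨ ¬¬(p4 ∨ p4 ∧ ¬p0))   (double negation)
= (¬p1 ∨ p4 ∧ ¬p4 ∨ p0) ∧ ¬(p4 ∨ p4 ∧ ¬p0)   (De Morgan)
= (¬p1 ∨ p4 ∧ ¬p4 ∨ p0) ∧ ¬p4   (absorption)
= (¬p1 ∨ p0) ∧ ¬p4   (complement / identity)
This depends on p0, p1, p4, so it is not a constant.

no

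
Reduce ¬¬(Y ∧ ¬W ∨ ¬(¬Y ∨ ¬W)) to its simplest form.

Y

¬¬(Y ∧ ¬W ∨ ¬(¬Y ∨ ¬W))
= Y ∧ ¬W ∨ ¬(¬Y ∨ ¬W)   (double negation)
= Y ∧ ¬W ∨ Y ∧ W   (De Morgan)
= Y   (distribution)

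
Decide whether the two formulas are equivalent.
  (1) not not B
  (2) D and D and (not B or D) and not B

No

E1: not not B
    = B   [double negation]
E2: D and D and (not B or D) and not B
    = D and (not B or D) and not B   [idempotence]
    = D and not B   [absorption]
These differ: at B=1, D=1, E1 = 1 but E2 = 0.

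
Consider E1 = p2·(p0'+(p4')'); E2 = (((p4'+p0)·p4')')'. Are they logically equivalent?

E1: p2·(p0'+(p4')')
    = p2·(p0'+p4)
E2: (((p4'+p0)·p4')')'
    = ((p4')')'
    = p4'
These differ: at p0=0, p2=0, p4=0, E1 = 0 but E2 = 1.

No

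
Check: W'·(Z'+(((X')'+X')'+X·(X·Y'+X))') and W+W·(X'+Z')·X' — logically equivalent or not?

E1: W'·(Z'+(((X')'+X')'+X·(X·Y'+X))')
    = W'·(Z'+(((X')'+X')'+X·X)')   — absorption
    = W'·(Z'+(X'·X+X·X)')   — De Morgan
    = W'·(Z'+X')   — distribution
E2: W+W·(X'+Z')·X'
    = W+W·X'   — absorption
    = W   — absorption
These differ: at W=1, X=0, Y=0, Z=1, E1 = 0 but E2 = 1.

No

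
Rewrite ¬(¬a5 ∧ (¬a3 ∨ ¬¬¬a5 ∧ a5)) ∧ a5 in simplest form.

¬(¬a5 ∧ (¬a3 ∨ ¬¬¬a5 ∧ a5)) ∧ a5
= ¬(¬a5 ∧ (¬a3 ∨ ¬a5 ∧ a5)) ∧ a5   — double negation
= ¬(¬a5 ∧ ¬a3) ∧ a5   — complement / identity
= (a5 ∨ a3) ∧ a5   — De Morgan
= a5   — absorption

a5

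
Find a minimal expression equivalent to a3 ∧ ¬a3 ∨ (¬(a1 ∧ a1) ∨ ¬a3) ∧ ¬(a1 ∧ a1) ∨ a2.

¬a1 ∨ a2

a3 ∧ ¬a3 ∨ (¬(a1 ∧ a1) ∨ ¬a3) ∧ ¬(a1 ∧ a1) ∨ a2
= a3 ∧ ¬a3 ∨ ¬(a1 ∧ a1) ∨ a2   (absorption)
= a3 ∧ ¬a3 ∨ ¬a1 ∨ a2   (idempotence)
= ¬a1 ∨ a2   (complement / identity)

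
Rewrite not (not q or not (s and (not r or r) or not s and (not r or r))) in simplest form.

not (not q or not (s and (not r or r) or not s and (not r or r)))
= q and (s and (not r or r) or not s and (not r or r))   — De Morgan
= q and (not r or r)   — distribution
= q   — complement / identity

q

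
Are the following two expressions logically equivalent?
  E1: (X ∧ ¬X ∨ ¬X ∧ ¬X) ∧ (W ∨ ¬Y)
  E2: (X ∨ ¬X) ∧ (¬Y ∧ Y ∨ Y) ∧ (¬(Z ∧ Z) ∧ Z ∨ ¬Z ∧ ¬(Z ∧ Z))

E1: (X ∧ ¬X ∨ ¬X ∧ ¬X) ∧ (W ∨ ¬Y)
    = ¬X ∧ (W ∨ ¬Y)
E2: (X ∨ ¬X) ∧ (¬Y ∧ Y ∨ Y) ∧ (¬(Z ∧ Z) ∧ Z ∨ ¬Z ∧ ¬(Z ∧ Z))
    = (X ∨ ¬X) ∧ (¬Y ∧ Y ∨ Y) ∧ ¬(Z ∧ Z)
    = (X ∨ ¬X) ∧ (¬Y ∧ Y ∨ Y) ∧ ¬Z
    = (¬Y ∧ Y ∨ Y) ∧ ¬Z
    = Y ∧ ¬Z
These differ: at W=0, X=0, Y=0, Z=1, E1 = 1 but E2 = 0.

No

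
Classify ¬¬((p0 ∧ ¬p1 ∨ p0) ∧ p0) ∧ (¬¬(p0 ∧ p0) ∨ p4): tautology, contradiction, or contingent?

¬¬((p0 ∧ ¬p1 ∨ p0) ∧ p0) ∧ (¬¬(p0 ∧ p0) ∨ p4)
= ¬¬(p0 ∧ p0) ∧ (¬¬(p0 ∧ p0) ∨ p4)
= ¬¬(p0 ∧ p0)
= ¬¬p0
= p0
This depends on p0, so it is not a constant.

contingent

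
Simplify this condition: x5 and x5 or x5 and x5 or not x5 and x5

x5 and x5 or x5 and x5 or not x5 and x5
= x5 and x5 or not x5 and x5
= x5

x5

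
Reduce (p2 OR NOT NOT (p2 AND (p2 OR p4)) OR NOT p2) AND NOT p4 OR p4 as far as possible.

(p2 OR NOT NOT (p2 AND (p2 OR p4)) OR NOT p2) AND NOT p4 OR p4
= (p2 OR p2 AND (p2 OR p4) OR NOT p2) AND NOT p4 OR p4   — double negation
= (p2 OR p2 OR NOT p2) AND NOT p4 OR p4   — absorption
= (p2 OR NOT p2) AND NOT p4 OR p4   — idempotence
= NOT p4 OR p4   — complement / identity
= TRUE   — complement

TRUE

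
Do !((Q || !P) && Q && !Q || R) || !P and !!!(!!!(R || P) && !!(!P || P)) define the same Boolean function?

E1: !((Q || !P) && Q && !Q || R) || !P
    = !(Q && !Q || R) || !P   (absorption)
    = !R || !P   (complement / identity)
E2: !!!(!!!(R || P) && !!(!P || P))
    = !!(!!(R || P) || !(!P || P))   (De Morgan)
    = !(!(R || P) && (!P || P))   (De Morgan)
    = !!(R || P)   (complement / identity)
    = R || P   (double negation)
These differ: at P=1, Q=1, R=1, E1 = 0 but E2 = 1.

No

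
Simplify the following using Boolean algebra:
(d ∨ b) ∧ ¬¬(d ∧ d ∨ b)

d ∨ b

(d ∨ b) ∧ ¬¬(d ∧ d ∨ b)
= (d ∨ b) ∧ ¬¬(d ∨ b)
= (d ∨ b) ∧ (d ∨ b)
= d ∨ b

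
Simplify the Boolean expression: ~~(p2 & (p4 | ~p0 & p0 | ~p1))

~~(p2 & (p4 | ~p0 & p0 | ~p1))
= p2 & (p4 | ~p0 & p0 | ~p1)   [double negation]
= p2 & (p4 | ~p1)   [complement / identity]

p2 & (p4 | ~p1)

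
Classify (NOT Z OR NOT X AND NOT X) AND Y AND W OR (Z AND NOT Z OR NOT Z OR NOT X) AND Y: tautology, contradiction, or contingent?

(NOT Z OR NOT X AND NOT X) AND Y AND W OR (Z AND NOT Z OR NOT Z OR NOT X) AND Y
= (NOT Z OR NOT X) AND Y AND W OR (Z AND NOT Z OR NOT Z OR NOT X) AND Y
= (NOT Z OR NOT X) AND Y AND W OR (NOT Z OR NOT X) AND Y
= (NOT Z OR NOT X) AND Y
This depends on X, Y, Z, so it is not a constant.

contingent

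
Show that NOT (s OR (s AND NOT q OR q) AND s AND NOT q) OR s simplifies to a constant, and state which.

NOT (s OR (s AND NOT q OR q) AND s AND NOT q) OR s
= NOT (s OR s AND NOT q) OR s
= NOT s OR s
= TRUE

TRUE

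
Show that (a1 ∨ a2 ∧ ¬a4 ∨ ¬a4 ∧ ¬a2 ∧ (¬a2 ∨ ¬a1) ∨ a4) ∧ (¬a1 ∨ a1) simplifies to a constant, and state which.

True

(a1 ∨ a2 ∧ ¬a4 ∨ ¬a4 ∧ ¬a2 ∧ (¬a2 ∨ ¬a1) ∨ a4) ∧ (¬a1 ∨ a1)
= (a1 ∨ a2 ∧ ¬a4 ∨ ¬a4 ∧ ¬a2 ∨ a4) ∧ (¬a1 ∨ a1)   (absorption)
= (a1 ∨ ¬a4 ∨ a4) ∧ (¬a1 ∨ a1)   (distribution)
= a1 ∨ (¬a4 ∨ a4) ∧ ¬a1   (distribution)
= a1 ∨ ¬a1   (complement / identity)
= True   (complement)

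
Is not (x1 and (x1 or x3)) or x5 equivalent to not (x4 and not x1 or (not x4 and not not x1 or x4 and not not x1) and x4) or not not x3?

No

E1: not (x1 and (x1 or x3)) or x5
    = not x1 or x5   [absorption]
E2: not (x4 and not x1 or (not x4 and not not x1 or x4 and not not x1) and x4) or not not x3
    = not (x4 and not x1 or not not x1 and x4) or not not x3   [distribution]
    = not (x4 and not x1 or x1 and x4) or not not x3   [double negation]
    = not x4 or not not x3   [distribution]
    = not x4 or x3   [double negation]
These differ: at x1=1, x3=1, x4=1, x5=0, E1 = 0 but E2 = 1.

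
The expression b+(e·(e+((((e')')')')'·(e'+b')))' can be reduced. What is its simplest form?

b+e'

b+(e·(e+((((e')')')')'·(e'+b')))'
= b+(e·(e+((e')')'·(e'+b')))'   [double negation]
= b+(e·(e+e'·(e'+b')))'   [double negation]
= b+(e·(e+e'))'   [absorption]
= b+e'   [complement / identity]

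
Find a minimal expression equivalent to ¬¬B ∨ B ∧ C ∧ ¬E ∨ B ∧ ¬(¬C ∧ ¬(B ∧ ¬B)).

B

¬¬B ∨ B ∧ C ∧ ¬E ∨ B ∧ ¬(¬C ∧ ¬(B ∧ ¬B))
= ¬¬B ∨ B ∧ C ∧ ¬E ∨ B ∧ (C ∨ B ∧ ¬B)   [De Morgan]
= ¬¬B ∨ B ∧ C ∧ ¬E ∨ B ∧ C   [complement / identity]
= ¬¬B ∨ B ∧ C   [absorption]
= B ∨ B ∧ C   [double negation]
= B   [absorption]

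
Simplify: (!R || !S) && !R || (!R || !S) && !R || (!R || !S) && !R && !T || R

(!R || !S) && !R || (!R || !S) && !R || (!R || !S) && !R && !T || R
= (!R || !S) && !R || (!R || !S) && !R && !T || R   — idempotence
= (!R || !S) && !R || R   — absorption
= !R || R   — absorption
= true   — complement

true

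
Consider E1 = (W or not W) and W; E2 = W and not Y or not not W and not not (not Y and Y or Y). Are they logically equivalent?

E1: (W or not W) and W
    = W
E2: W and not Y or not not W and not not (not Y and Y or Y)
    = W and not Y or not not W and (not Y and Y or Y)
    = W and not Y or W and (not Y and Y or Y)
    = W and not Y or W and Y
    = W
Both reduce to W, so they are equivalent.

Yes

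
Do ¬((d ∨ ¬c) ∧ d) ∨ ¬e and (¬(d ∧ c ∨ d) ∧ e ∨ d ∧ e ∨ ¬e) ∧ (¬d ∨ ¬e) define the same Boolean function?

E1: ¬((d ∨ ¬c) ∧ d) ∨ ¬e
    = ¬d ∨ ¬e   (absorption)
E2: (¬(d ∧ c ∨ d) ∧ e ∨ d ∧ e ∨ ¬e) ∧ (¬d ∨ ¬e)
    = (¬d ∧ e ∨ d ∧ e ∨ ¬e) ∧ (¬d ∨ ¬e)   (absorption)
    = (e ∨ ¬e) ∧ (¬d ∨ ¬e)   (distribution)
    = ¬d ∨ ¬e   (complement / identity)
Both reduce to ¬d ∨ ¬e, so they are equivalent.

Yes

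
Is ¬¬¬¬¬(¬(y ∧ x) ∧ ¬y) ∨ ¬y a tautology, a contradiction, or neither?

tautology

¬¬¬¬¬(¬(y ∧ x) ∧ ¬y) ∨ ¬y
= ¬¬¬(¬(y ∧ x) ∧ ¬y) ∨ ¬y
= ¬(¬(y ∧ x) ∧ ¬y) ∨ ¬y
= y ∧ x ∨ y ∨ ¬y
= y ∨ ¬y
= True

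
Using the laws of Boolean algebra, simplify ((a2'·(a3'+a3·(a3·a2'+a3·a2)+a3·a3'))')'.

a2'

((a2'·(a3'+a3·(a3·a2'+a3·a2)+a3·a3'))')'
= ((a2'·(a3'+a3·a3+a3·a3'))')'
= ((a2'·(a3'+a3))')'
= ((a2')')'
= a2'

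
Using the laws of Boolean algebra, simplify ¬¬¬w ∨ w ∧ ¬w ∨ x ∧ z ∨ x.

¬w ∨ x

¬¬¬w ∨ w ∧ ¬w ∨ x ∧ z ∨ x
= ¬¬¬w ∨ w ∧ ¬w ∨ x   — absorption
= ¬¬¬w ∨ x   — complement / identity
= ¬w ∨ x   — double negation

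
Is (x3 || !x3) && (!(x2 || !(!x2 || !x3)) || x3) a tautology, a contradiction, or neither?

(x3 || !x3) && (!(x2 || !(!x2 || !x3)) || x3)
= !(x2 || !(!x2 || !x3)) || x3   (complement / identity)
= !(x2 || x2 && x3) || x3   (De Morgan)
= !x2 || x3   (absorption)
This depends on x2, x3, so it is not a constant.

neither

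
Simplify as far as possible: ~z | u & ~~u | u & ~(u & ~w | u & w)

~z | u

~z | u & ~~u | u & ~(u & ~w | u & w)
= ~z | u & u | u & ~(u & ~w | u & w)
= ~z | u & u | u & ~u
= ~z | u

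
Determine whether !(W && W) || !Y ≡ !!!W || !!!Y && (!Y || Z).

E1: !(W && W) || !Y
    = !W || !Y
E2: !!!W || !!!Y && (!Y || Z)
    = !W || !!!Y && (!Y || Z)
    = !W || !Y && (!Y || Z)
    = !W || !Y
Both reduce to !W || !Y, so they are equivalent.

Yes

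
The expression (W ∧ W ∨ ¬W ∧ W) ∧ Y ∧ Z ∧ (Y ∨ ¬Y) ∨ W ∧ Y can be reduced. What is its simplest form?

W ∧ Y

(W ∧ W ∨ ¬W ∧ W) ∧ Y ∧ Z ∧ (Y ∨ ¬Y) ∨ W ∧ Y
= W ∧ Y ∧ Z ∧ (Y ∨ ¬Y) ∨ W ∧ Y
= W ∧ Y ∧ Z ∨ W ∧ Y
= W ∧ Y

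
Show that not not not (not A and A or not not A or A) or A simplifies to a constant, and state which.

not not not (not A and A or not not A or A) or A
= not not not (not not A or A) or A   [complement / identity]
= not not not (A or A) or A   [double negation]
= not (A or A) or A   [double negation]
= not A or A   [idempotence]
= True   [complement]

True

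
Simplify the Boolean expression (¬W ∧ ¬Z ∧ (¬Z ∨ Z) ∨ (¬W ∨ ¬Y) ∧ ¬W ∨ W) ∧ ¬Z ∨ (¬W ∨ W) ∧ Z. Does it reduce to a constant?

(¬W ∧ ¬Z ∧ (¬Z ∨ Z) ∨ (¬W ∨ ¬Y) ∧ ¬W ∨ W) ∧ ¬Z ∨ (¬W ∨ W) ∧ Z
= (¬W ∧ ¬Z ∧ (¬Z ∨ Z) ∨ ¬W ∨ W) ∧ ¬Z ∨ (¬W ∨ W) ∧ Z   (absorption)
= (¬W ∧ ¬Z ∨ ¬W ∨ W) ∧ ¬Z ∨ (¬W ∨ W) ∧ Z   (complement / identity)
= (¬W ∨ W) ∧ ¬Z ∨ (¬W ∨ W) ∧ Z   (absorption)
= ¬W ∨ W   (distribution)
= True   (complement)

True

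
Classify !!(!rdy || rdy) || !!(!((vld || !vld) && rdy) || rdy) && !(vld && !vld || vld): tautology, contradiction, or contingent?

tautology

!!(!rdy || rdy) || !!(!((vld || !vld) && rdy) || rdy) && !(vld && !vld || vld)
= !!(!rdy || rdy) || !!(!((vld || !vld) && rdy) || rdy) && !vld   [complement / identity]
= !!(!rdy || rdy) || !!(!rdy || rdy) && !vld   [complement / identity]
= !!(!rdy || rdy)   [absorption]
= !rdy || rdy   [double negation]
= true   [complement]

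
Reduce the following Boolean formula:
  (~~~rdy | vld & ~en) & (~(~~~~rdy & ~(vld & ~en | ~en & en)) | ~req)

~rdy | vld & ~en

(~~~rdy | vld & ~en) & (~(~~~~rdy & ~(vld & ~en | ~en & en)) | ~req)
= (~~~rdy | vld & ~en) & (~~~rdy | vld & ~en | ~en & en | ~req)   (De Morgan)
= (~~~rdy | vld & ~en) & (~~~rdy | vld & ~en | ~req)   (complement / identity)
= ~~~rdy | vld & ~en   (absorption)
= ~rdy | vld & ~en   (double negation)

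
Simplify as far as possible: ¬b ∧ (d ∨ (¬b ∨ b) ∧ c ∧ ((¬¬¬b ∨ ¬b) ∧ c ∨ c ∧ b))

¬b ∧ (d ∨ c)

¬b ∧ (d ∨ (¬b ∨ b) ∧ c ∧ ((¬¬¬b ∨ ¬b) ∧ c ∨ c ∧ b))
= ¬b ∧ (d ∨ (¬b ∨ b) ∧ c ∧ ((¬b ∨ ¬b) ∧ c ∨ c ∧ b))   (double negation)
= ¬b ∧ (d ∨ (¬b ∨ b) ∧ c ∧ (¬b ∧ c ∨ c ∧ b))   (idempotence)
= ¬b ∧ (d ∨ c ∧ (¬b ∧ c ∨ c ∧ b))   (complement / identity)
= ¬b ∧ (d ∨ c ∧ c)   (distribution)
= ¬b ∧ (d ∨ c)   (idempotence)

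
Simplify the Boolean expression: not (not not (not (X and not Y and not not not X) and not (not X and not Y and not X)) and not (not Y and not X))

not (not not (not (X and not Y and not not not X) and not (not X and not Y and not X)) and not (not Y and not X))
= not (not (X and not Y and not not not X) and not (not X and not Y and not X)) or not Y and not X   — De Morgan
= X and not Y and not not not X or not X and not Y and not X or not Y and not X   — De Morgan
= X and not Y and not X or not X and not Y and not X or not Y and not X   — double negation
= not Y and not X or not Y and not X   — distribution
= not Y and not X   — idempotence

not Y and not X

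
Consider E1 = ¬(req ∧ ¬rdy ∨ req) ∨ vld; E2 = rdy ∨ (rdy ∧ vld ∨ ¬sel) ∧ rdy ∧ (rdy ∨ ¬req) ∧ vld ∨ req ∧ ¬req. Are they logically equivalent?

No

E1: ¬(req ∧ ¬rdy ∨ req) ∨ vld
    = ¬req ∨ vld   [absorption]
E2: rdy ∨ (rdy ∧ vld ∨ ¬sel) ∧ rdy ∧ (rdy ∨ ¬req) ∧ vld ∨ req ∧ ¬req
    = rdy ∨ (rdy ∧ vld ∨ ¬sel) ∧ rdy ∧ vld ∨ req ∧ ¬req   [absorption]
    = rdy ∨ (rdy ∧ vld ∨ ¬sel) ∧ rdy ∧ vld   [complement / identity]
    = rdy ∨ rdy ∧ vld   [absorption]
    = rdy   [absorption]
These differ: at rdy=0, req=1, sel=0, vld=1, E1 = 1 but E2 = 0.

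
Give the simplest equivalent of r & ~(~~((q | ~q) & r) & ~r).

r & ~(~~((q | ~q) & r) & ~r)
= r & ~(~~r & ~r)   (complement / identity)
= r & (~r | r)   (De Morgan)
= r   (complement / identity)

r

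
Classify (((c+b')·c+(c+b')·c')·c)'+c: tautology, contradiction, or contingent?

(((c+b')·c+(c+b')·c')·c)'+c
= ((c+b')·c)'+c   — distribution
= c'+c   — absorption
= 1   — complement

tautology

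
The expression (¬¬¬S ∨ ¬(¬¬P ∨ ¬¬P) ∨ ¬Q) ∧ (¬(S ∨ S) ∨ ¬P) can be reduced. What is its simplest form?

(¬¬¬S ∨ ¬(¬¬P ∨ ¬¬P) ∨ ¬Q) ∧ (¬(S ∨ S) ∨ ¬P)
= (¬¬¬S ∨ ¬¬¬P ∨ ¬Q) ∧ (¬(S ∨ S) ∨ ¬P)   — idempotence
= (¬¬¬S ∨ ¬P ∨ ¬Q) ∧ (¬(S ∨ S) ∨ ¬P)   — double negation
= (¬S ∨ ¬P ∨ ¬Q) ∧ (¬(S ∨ S) ∨ ¬P)   — double negation
= (¬S ∨ ¬P ∨ ¬Q) ∧ (¬S ∨ ¬P)   — idempotence
= ¬S ∨ ¬P   — absorption

¬S ∨ ¬P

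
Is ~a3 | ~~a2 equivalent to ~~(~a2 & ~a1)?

No

E1: ~a3 | ~~a2
    = ~a3 | a2
E2: ~~(~a2 & ~a1)
    = ~a2 & ~a1
These differ: at a1=1, a2=1, a3=0, E1 = 1 but E2 = 0.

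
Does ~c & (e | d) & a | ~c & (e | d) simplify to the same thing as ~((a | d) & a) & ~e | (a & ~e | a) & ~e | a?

No

E1: ~c & (e | d) & a | ~c & (e | d)
    = ~c & (e | d)   [absorption]
E2: ~((a | d) & a) & ~e | (a & ~e | a) & ~e | a
    = ~((a | d) & a) & ~e | a & ~e | a   [absorption]
    = ~a & ~e | a & ~e | a   [absorption]
    = ~e | a   [distribution]
These differ: at a=1, c=1, d=1, e=1, E1 = 0 but E2 = 1.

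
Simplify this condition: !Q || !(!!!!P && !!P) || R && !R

!Q || !(!!!!P && !!P) || R && !R
= !Q || !(!!P && !!P) || R && !R
= !Q || !!!P || R && !R
= !Q || !!!P
= !Q || !P

!Q || !P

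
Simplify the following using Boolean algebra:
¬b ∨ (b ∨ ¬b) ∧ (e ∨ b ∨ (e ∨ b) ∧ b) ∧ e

¬b ∨ (b ∨ ¬b) ∧ (e ∨ b ∨ (e ∨ b) ∧ b) ∧ e
= ¬b ∨ (b ∨ ¬b) ∧ (e ∨ b) ∧ e   [absorption]
= ¬b ∨ (e ∨ b) ∧ e   [complement / identity]
= ¬b ∨ e   [absorption]

¬b ∨ e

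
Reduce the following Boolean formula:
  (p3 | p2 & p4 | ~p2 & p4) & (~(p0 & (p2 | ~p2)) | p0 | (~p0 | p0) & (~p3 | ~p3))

p3 | p4

(p3 | p2 & p4 | ~p2 & p4) & (~(p0 & (p2 | ~p2)) | p0 | (~p0 | p0) & (~p3 | ~p3))
= (p3 | p2 & p4 | ~p2 & p4) & (~p0 | p0 | (~p0 | p0) & (~p3 | ~p3))   [complement / identity]
= (p3 | p4) & (~p0 | p0 | (~p0 | p0) & (~p3 | ~p3))   [distribution]
= (p3 | p4) & (~p0 | p0 | (~p0 | p0) & ~p3)   [idempotence]
= (p3 | p4) & (~p0 | p0)   [absorption]
= p3 | p4   [complement / identity]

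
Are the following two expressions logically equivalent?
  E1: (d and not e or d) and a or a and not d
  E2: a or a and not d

Yes

E1: (d and not e or d) and a or a and not d
    = d and a or a and not d   (absorption)
    = a   (distribution)
E2: a or a and not d
    = a   (absorption)
Both reduce to a, so they are equivalent.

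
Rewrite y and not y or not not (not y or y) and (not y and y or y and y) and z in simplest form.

y and z

y and not y or not not (not y or y) and (not y and y or y and y) and z
= not not (not y or y) and (not y and y or y and y) and z   — complement / identity
= (not y or y) and (not y and y or y and y) and z   — double negation
= (not y and y or y and y) and z   — complement / identity
= y and z   — distribution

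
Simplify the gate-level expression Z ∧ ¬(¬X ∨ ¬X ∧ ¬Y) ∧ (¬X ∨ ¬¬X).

Z ∧ ¬(¬X ∨ ¬X ∧ ¬Y) ∧ (¬X ∨ ¬¬X)
= Z ∧ ¬(¬X ∨ ¬X ∧ ¬Y) ∧ (¬X ∨ X)   (double negation)
= Z ∧ ¬¬X ∧ (¬X ∨ X)   (absorption)
= Z ∧ ¬¬X   (complement / identity)
= Z ∧ X   (double negation)

Z ∧ X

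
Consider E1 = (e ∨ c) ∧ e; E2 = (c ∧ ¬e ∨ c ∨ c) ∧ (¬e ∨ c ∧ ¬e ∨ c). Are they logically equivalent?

E1: (e ∨ c) ∧ e
    = e   — absorption
E2: (c ∧ ¬e ∨ c ∨ c) ∧ (¬e ∨ c ∧ ¬e ∨ c)
    = c ∧ ¬e ∨ c ∧ ¬e ∨ c   — distribution
    = c ∧ ¬e ∨ c   — absorption
    = c   — absorption
These differ: at c=1, e=0, E1 = 0 but E2 = 1.

No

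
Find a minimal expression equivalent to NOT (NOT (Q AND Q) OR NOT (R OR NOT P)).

Q AND (R OR NOT P)

NOT (NOT (Q AND Q) OR NOT (R OR NOT P))
= Q AND Q AND (R OR NOT P)
= Q AND (R OR NOT P)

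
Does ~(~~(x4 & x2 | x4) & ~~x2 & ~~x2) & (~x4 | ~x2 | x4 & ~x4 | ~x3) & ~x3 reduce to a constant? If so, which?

~(~~(x4 & x2 | x4) & ~~x2 & ~~x2) & (~x4 | ~x2 | x4 & ~x4 | ~x3) & ~x3
= ~(~~(x4 & x2 | x4) & ~~x2 & ~~x2) & (~x4 | ~x2 | ~x3) & ~x3   [complement / identity]
= ~(~~(x4 & x2 | x4) & ~~x2) & (~x4 | ~x2 | ~x3) & ~x3   [idempotence]
= (~(x4 & x2 | x4) | ~x2) & (~x4 | ~x2 | ~x3) & ~x3   [De Morgan]
= (~x4 | ~x2) & (~x4 | ~x2 | ~x3) & ~x3   [absorption]
= (~x4 | ~x2) & ~x3   [absorption]
This depends on x2, x3, x4, so it is not a constant.

no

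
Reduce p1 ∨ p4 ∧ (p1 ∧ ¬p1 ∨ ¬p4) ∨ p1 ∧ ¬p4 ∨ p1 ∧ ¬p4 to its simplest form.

p1 ∨ p4 ∧ (p1 ∧ ¬p1 ∨ ¬p4) ∨ p1 ∧ ¬p4 ∨ p1 ∧ ¬p4
= p1 ∨ p4 ∧ ¬p4 ∨ p1 ∧ ¬p4 ∨ p1 ∧ ¬p4   — complement / identity
= p1 ∨ p1 ∧ ¬p4 ∨ p1 ∧ ¬p4   — complement / identity
= p1 ∨ p1 ∧ ¬p4   — absorption
= p1   — absorption

p1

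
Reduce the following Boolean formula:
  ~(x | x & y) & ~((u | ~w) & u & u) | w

~x & ~u | w

~(x | x & y) & ~((u | ~w) & u & u) | w
= ~(x | x & y) & ~(u & u) | w   (absorption)
= ~x & ~(u & u) | w   (absorption)
= ~x & ~u | w   (idempotence)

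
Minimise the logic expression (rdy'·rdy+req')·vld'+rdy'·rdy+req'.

(rdy'·rdy+req')·vld'+rdy'·rdy+req'
= rdy'·rdy+req'   — absorption
= req'   — complement / identity

req'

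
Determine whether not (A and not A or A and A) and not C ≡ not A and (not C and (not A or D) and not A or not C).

Yes

E1: not (A and not A or A and A) and not C
    = not A and not C   (distribution)
E2: not A and (not C and (not A or D) and not A or not C)
    = not A and (not C and not A or not C)   (absorption)
    = not A and not C   (absorption)
Both reduce to not A and not C, so they are equivalent.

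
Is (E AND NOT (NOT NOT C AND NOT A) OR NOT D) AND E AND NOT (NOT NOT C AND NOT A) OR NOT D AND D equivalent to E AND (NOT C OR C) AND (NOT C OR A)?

E1: (E AND NOT (NOT NOT C AND NOT A) OR NOT D) AND E AND NOT (NOT NOT C AND NOT A) OR NOT D AND D
    = (E AND NOT (NOT NOT C AND NOT A) OR NOT D) AND E AND NOT (NOT NOT C AND NOT A)
    = E AND NOT (NOT NOT C AND NOT A)
    = E AND (NOT C OR A)
E2: E AND (NOT C OR C) AND (NOT C OR A)
    = E AND (NOT C OR A)
Both reduce to E AND (NOT C OR A), so they are equivalent.

Yes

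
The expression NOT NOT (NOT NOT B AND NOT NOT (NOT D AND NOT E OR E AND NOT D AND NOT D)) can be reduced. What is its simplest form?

NOT NOT (NOT NOT B AND NOT NOT (NOT D AND NOT E OR E AND NOT D AND NOT D))
= NOT NOT (NOT NOT B AND NOT NOT (NOT D AND NOT E OR E AND NOT D))   (idempotence)
= NOT (NOT B OR NOT (NOT D AND NOT E OR E AND NOT D))   (De Morgan)
= NOT (NOT B OR NOT NOT D)   (distribution)
= B AND NOT D   (De Morgan)

B AND NOT D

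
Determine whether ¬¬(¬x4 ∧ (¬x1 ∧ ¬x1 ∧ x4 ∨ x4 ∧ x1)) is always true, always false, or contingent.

always false

¬¬(¬x4 ∧ (¬x1 ∧ ¬x1 ∧ x4 ∨ x4 ∧ x1))
= ¬¬(¬x4 ∧ (¬x1 ∧ x4 ∨ x4 ∧ x1))   (idempotence)
= ¬x4 ∧ (¬x1 ∧ x4 ∨ x4 ∧ x1)   (double negation)
= ¬x4 ∧ x4   (distribution)
= False   (complement)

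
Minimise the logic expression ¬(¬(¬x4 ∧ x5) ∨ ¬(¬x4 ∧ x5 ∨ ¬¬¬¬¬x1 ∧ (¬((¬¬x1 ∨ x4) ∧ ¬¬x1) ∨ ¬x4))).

¬(¬(¬x4 ∧ x5) ∨ ¬(¬x4 ∧ x5 ∨ ¬¬¬¬¬x1 ∧ (¬((¬¬x1 ∨ x4) ∧ ¬¬x1) ∨ ¬x4)))
= ¬(¬(¬x4 ∧ x5) ∨ ¬(¬x4 ∧ x5 ∨ ¬¬¬¬¬x1 ∧ (¬¬¬x1 ∨ ¬x4)))   — absorption
= ¬(¬(¬x4 ∧ x5) ∨ ¬(¬x4 ∧ x5 ∨ ¬¬¬x1 ∧ (¬¬¬x1 ∨ ¬x4)))   — double negation
= ¬(¬(¬x4 ∧ x5) ∨ ¬(¬x4 ∧ x5 ∨ ¬¬¬x1))   — absorption
= ¬(¬(¬x4 ∧ x5) ∨ ¬(¬x4 ∧ x5 ∨ ¬x1))   — double negation
= ¬x4 ∧ x5 ∧ (¬x4 ∧ x5 ∨ ¬x1)   — De Morgan
= ¬x4 ∧ x5   — absorption

¬x4 ∧ x5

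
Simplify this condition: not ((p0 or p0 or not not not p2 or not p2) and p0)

not ((p0 or p0 or not not not p2 or not p2) and p0)
= not ((p0 or not not not p2 or not p2) and p0)   [idempotence]
= not ((p0 or not p2 or not p2) and p0)   [double negation]
= not ((p0 or not p2) and p0)   [idempotence]
= not p0   [absorption]

not p0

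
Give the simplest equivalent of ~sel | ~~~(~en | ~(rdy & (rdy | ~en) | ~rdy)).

~sel | en

~sel | ~~~(~en | ~(rdy & (rdy | ~en) | ~rdy))
= ~sel | ~~~(~en | ~(rdy | ~rdy))   (absorption)
= ~sel | ~(~en | ~(rdy | ~rdy))   (double negation)
= ~sel | en & (rdy | ~rdy)   (De Morgan)
= ~sel | en   (complement / identity)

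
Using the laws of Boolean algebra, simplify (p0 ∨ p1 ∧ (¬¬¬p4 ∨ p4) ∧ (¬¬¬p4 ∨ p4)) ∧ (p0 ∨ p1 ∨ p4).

p0 ∨ p1

(p0 ∨ p1 ∧ (¬¬¬p4 ∨ p4) ∧ (¬¬¬p4 ∨ p4)) ∧ (p0 ∨ p1 ∨ p4)
= (p0 ∨ p1 ∧ (¬¬¬p4 ∨ p4)) ∧ (p0 ∨ p1 ∨ p4)   — idempotence
= (p0 ∨ p1 ∧ (¬p4 ∨ p4)) ∧ (p0 ∨ p1 ∨ p4)   — double negation
= (p0 ∨ p1) ∧ (p0 ∨ p1 ∨ p4)   — complement / identity
= p0 ∨ p1   — absorption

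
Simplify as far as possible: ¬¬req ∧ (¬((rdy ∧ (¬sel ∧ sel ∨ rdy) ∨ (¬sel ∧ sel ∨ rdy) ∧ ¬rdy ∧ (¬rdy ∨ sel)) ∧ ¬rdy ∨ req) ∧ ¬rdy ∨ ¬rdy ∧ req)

¬¬req ∧ (¬((rdy ∧ (¬sel ∧ sel ∨ rdy) ∨ (¬sel ∧ sel ∨ rdy) ∧ ¬rdy ∧ (¬rdy ∨ sel)) ∧ ¬rdy ∨ req) ∧ ¬rdy ∨ ¬rdy ∧ req)
= ¬¬req ∧ (¬((rdy ∧ (¬sel ∧ sel ∨ rdy) ∨ (¬sel ∧ sel ∨ rdy) ∧ ¬rdy) ∧ ¬rdy ∨ req) ∧ ¬rdy ∨ ¬rdy ∧ req)   [absorption]
= ¬¬req ∧ (¬((¬sel ∧ sel ∨ rdy) ∧ ¬rdy ∨ req) ∧ ¬rdy ∨ ¬rdy ∧ req)   [distribution]
= ¬¬req ∧ (¬(rdy ∧ ¬rdy ∨ req) ∧ ¬rdy ∨ ¬rdy ∧ req)   [complement / identity]
= ¬¬req ∧ (¬req ∧ ¬rdy ∨ ¬rdy ∧ req)   [complement / identity]
= req ∧ (¬req ∧ ¬rdy ∨ ¬rdy ∧ req)   [double negation]
= req ∧ ¬rdy   [distribution]

req ∧ ¬rdy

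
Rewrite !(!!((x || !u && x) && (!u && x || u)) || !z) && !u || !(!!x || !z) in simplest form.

!(!!((x || !u && x) && (!u && x || u)) || !z) && !u || !(!!x || !z)
= !(!!(x && u || !u && x) || !z) && !u || !(!!x || !z)
= !(!!x || !z) && !u || !(!!x || !z)
= !(!!x || !z)
= !x && z

!x && z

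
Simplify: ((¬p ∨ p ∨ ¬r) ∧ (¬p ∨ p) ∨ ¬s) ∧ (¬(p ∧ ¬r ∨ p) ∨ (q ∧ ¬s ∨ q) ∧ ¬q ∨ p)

((¬p ∨ p ∨ ¬r) ∧ (¬p ∨ p) ∨ ¬s) ∧ (¬(p ∧ ¬r ∨ p) ∨ (q ∧ ¬s ∨ q) ∧ ¬q ∨ p)
= ((¬p ∨ p ∨ ¬r) ∧ (¬p ∨ p) ∨ ¬s) ∧ (¬p ∨ (q ∧ ¬s ∨ q) ∧ ¬q ∨ p)   [absorption]
= ((¬p ∨ p ∨ ¬r) ∧ (¬p ∨ p) ∨ ¬s) ∧ (¬p ∨ q ∧ ¬q ∨ p)   [absorption]
= ((¬p ∨ p ∨ ¬r) ∧ (¬p ∨ p) ∨ ¬s) ∧ (¬p ∨ p)   [complement / identity]
= (¬p ∨ p ∨ ¬s) ∧ (¬p ∨ p)   [absorption]
= ¬p ∨ p   [absorption]
= True   [complement]

True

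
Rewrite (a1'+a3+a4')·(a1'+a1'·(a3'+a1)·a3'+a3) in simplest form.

a1'+a3

(a1'+a3+a4')·(a1'+a1'·(a3'+a1)·a3'+a3)
= (a1'+a3+a4')·(a1'+a1'·a3'+a3)   [absorption]
= (a1'+a3+a4')·(a1'+a3)   [absorption]
= a1'+a3   [absorption]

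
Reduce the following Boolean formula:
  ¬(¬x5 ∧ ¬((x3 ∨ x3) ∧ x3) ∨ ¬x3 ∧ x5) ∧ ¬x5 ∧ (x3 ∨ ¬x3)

x3 ∧ ¬x5

¬(¬x5 ∧ ¬((x3 ∨ x3) ∧ x3) ∨ ¬x3 ∧ x5) ∧ ¬x5 ∧ (x3 ∨ ¬x3)
= ¬(¬x5 ∧ ¬(x3 ∧ x3) ∨ ¬x3 ∧ x5) ∧ ¬x5 ∧ (x3 ∨ ¬x3)
= ¬(¬x5 ∧ ¬x3 ∨ ¬x3 ∧ x5) ∧ ¬x5 ∧ (x3 ∨ ¬x3)
= ¬¬x3 ∧ ¬x5 ∧ (x3 ∨ ¬x3)
= ¬¬x3 ∧ ¬x5
= x3 ∧ ¬x5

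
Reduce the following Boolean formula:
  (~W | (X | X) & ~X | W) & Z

Z

(~W | (X | X) & ~X | W) & Z
= (~W | X & ~X | W) & Z   [idempotence]
= (~W | W) & Z   [complement / identity]
= Z   [complement / identity]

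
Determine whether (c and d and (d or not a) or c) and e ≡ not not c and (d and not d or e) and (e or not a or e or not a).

Yes

E1: (c and d and (d or not a) or c) and e
    = (c and d or c) and e   — absorption
    = c and e   — absorption
E2: not not c and (d and not d or e) and (e or not a or e or not a)
    = not not c and (d and not d or e) and (e or not a)   — idempotence
    = not not c and e and (e or not a)   — complement / identity
    = not not c and e   — absorption
    = c and e   — double negation
Both reduce to c and e, so they are equivalent.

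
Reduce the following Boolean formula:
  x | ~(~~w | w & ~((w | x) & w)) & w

x

x | ~(~~w | w & ~((w | x) & w)) & w
= x | ~(~~w | w & ~w) & w
= x | ~(w | w & ~w) & w
= x | ~w & w
= x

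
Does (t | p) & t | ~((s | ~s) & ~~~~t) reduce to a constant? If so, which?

(t | p) & t | ~((s | ~s) & ~~~~t)
= t | ~((s | ~s) & ~~~~t)
= t | ~((s | ~s) & ~~t)
= t | ~~~t
= t | ~t
= 1

yes, True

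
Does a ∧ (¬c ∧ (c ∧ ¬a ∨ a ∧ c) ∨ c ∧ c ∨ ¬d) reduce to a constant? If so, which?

no

a ∧ (¬c ∧ (c ∧ ¬a ∨ a ∧ c) ∨ c ∧ c ∨ ¬d)
= a ∧ (¬c ∧ c ∨ c ∧ c ∨ ¬d)   — distribution
= a ∧ (c ∨ ¬d)   — distribution
This depends on a, c, d, so it is not a constant.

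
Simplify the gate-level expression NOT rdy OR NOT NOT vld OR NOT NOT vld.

NOT rdy OR NOT NOT vld OR NOT NOT vld
= NOT rdy OR NOT NOT vld   (idempotence)
= NOT rdy OR vld   (double negation)

NOT rdy OR vld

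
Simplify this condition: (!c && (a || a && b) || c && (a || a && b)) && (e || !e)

(!c && (a || a && b) || c && (a || a && b)) && (e || !e)
= (a || a && b) && (e || !e)   (distribution)
= a && (e || !e)   (absorption)
= a   (complement / identity)

a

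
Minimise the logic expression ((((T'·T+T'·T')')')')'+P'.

T'+P'

((((T'·T+T'·T')')')')'+P'
= ((((T')')')')'+P'
= ((T')')'+P'
= T'+P'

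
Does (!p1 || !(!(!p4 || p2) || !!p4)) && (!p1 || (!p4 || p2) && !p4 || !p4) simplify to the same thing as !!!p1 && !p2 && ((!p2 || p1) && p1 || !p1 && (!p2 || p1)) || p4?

No

E1: (!p1 || !(!(!p4 || p2) || !!p4)) && (!p1 || (!p4 || p2) && !p4 || !p4)
    = (!p1 || (!p4 || p2) && !p4) && (!p1 || (!p4 || p2) && !p4 || !p4)
    = !p1 || (!p4 || p2) && !p4
    = !p1 || !p4
E2: !!!p1 && !p2 && ((!p2 || p1) && p1 || !p1 && (!p2 || p1)) || p4
    = !!!p1 && !p2 && (!p2 || p1) || p4
    = !!!p1 && !p2 || p4
    = !p1 && !p2 || p4
These differ: at p1=1, p2=1, p4=1, E1 = 0 but E2 = 1.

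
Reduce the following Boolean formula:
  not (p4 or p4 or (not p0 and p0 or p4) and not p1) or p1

not p4 or p1

not (p4 or p4 or (not p0 and p0 or p4) and not p1) or p1
= not (p4 or p4 or p4 and not p1) or p1   — complement / identity
= not (p4 or p4) or p1   — absorption
= not p4 or p1   — idempotence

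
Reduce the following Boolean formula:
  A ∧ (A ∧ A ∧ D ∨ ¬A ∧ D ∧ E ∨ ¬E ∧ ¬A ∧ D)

A ∧ (A ∧ A ∧ D ∨ ¬A ∧ D ∧ E ∨ ¬E ∧ ¬A ∧ D)
= A ∧ (A ∧ A ∧ D ∨ ¬A ∧ D)   (distribution)
= A ∧ (A ∧ D ∨ ¬A ∧ D)   (idempotence)
= A ∧ D   (distribution)

A ∧ D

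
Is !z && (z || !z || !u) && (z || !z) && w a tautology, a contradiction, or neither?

!z && (z || !z || !u) && (z || !z) && w
= !z && (z || !z) && w   [absorption]
= !z && w   [complement / identity]
This depends on w, z, so it is not a constant.

neither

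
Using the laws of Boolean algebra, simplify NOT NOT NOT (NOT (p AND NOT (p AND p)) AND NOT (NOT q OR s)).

NOT q OR s

NOT NOT NOT (NOT (p AND NOT (p AND p)) AND NOT (NOT q OR s))
= NOT NOT (p AND NOT (p AND p) OR NOT q OR s)   — De Morgan
= p AND NOT (p AND p) OR NOT q OR s   — double negation
= p AND NOT p OR NOT q OR s   — idempotence
= NOT q OR s   — complement / identity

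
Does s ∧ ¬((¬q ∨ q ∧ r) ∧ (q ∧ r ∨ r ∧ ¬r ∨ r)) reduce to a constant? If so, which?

s ∧ ¬((¬q ∨ q ∧ r) ∧ (q ∧ r ∨ r ∧ ¬r ∨ r))
= s ∧ ¬(¬q ∧ (r ∧ ¬r ∨ r) ∨ q ∧ r)
= s ∧ ¬(¬q ∧ r ∨ q ∧ r)
= s ∧ ¬r
This depends on r, s, so it is not a constant.

no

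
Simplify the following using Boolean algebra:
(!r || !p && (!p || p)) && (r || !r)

!r || !p

(!r || !p && (!p || p)) && (r || !r)
= !r || !p && (!p || p)
= !r || !p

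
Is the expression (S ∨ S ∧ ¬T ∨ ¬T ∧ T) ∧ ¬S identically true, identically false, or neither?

(S ∨ S ∧ ¬T ∨ ¬T ∧ T) ∧ ¬S
= (S ∨ ¬T ∧ T) ∧ ¬S
= S ∧ ¬S
= False

identically false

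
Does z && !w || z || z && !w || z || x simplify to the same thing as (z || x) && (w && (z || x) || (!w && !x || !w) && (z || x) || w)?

Yes

E1: z && !w || z || z && !w || z || x
    = z && !w || z || x   — idempotence
    = z || x   — absorption
E2: (z || x) && (w && (z || x) || (!w && !x || !w) && (z || x) || w)
    = (z || x) && (w && (z || x) || !w && (z || x) || w)   — absorption
    = (z || x) && (z || x || w)   — distribution
    = z || x   — absorption
Both reduce to z || x, so they are equivalent.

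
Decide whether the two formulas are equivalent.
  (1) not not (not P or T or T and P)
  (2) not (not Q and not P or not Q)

E1: not not (not P or T or T and P)
    = not not (not P or T)
    = not P or T
E2: not (not Q and not P or not Q)
    = not not Q
    = Q
These differ: at P=0, Q=0, T=0, E1 = 1 but E2 = 0.

No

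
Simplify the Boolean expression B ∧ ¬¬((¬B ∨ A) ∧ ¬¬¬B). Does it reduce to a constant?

False

B ∧ ¬¬((¬B ∨ A) ∧ ¬¬¬B)
= B ∧ ¬¬((¬B ∨ A) ∧ ¬B)
= B ∧ (¬B ∨ A) ∧ ¬B
= B ∧ ¬B
= False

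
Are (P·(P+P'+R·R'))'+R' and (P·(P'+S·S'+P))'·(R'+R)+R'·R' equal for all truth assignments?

Yes

E1: (P·(P+P'+R·R'))'+R'
    = (P·(P+P'))'+R'   (complement / identity)
    = P'+R'   (complement / identity)
E2: (P·(P'+S·S'+P))'·(R'+R)+R'·R'
    = (P·(P'+S·S'+P))'·(R'+R)+R'   (idempotence)
    = (P·(P'+P))'·(R'+R)+R'   (complement / identity)
    = (P·(P'+P))'+R'   (complement / identity)
    = P'+R'   (complement / identity)
Both reduce to P'+R', so they are equivalent.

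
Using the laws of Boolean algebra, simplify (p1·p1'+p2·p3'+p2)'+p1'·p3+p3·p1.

(p1·p1'+p2·p3'+p2)'+p1'·p3+p3·p1
= (p2·p3'+p2)'+p1'·p3+p3·p1   — complement / identity
= p2'+p1'·p3+p3·p1   — absorption
= p2'+p3   — distribution

p2'+p3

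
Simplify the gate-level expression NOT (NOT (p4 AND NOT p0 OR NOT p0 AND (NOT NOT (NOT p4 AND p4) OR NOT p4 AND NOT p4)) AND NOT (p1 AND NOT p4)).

NOT p0 OR p1 AND NOT p4

NOT (NOT (p4 AND NOT p0 OR NOT p0 AND (NOT NOT (NOT p4 AND p4) OR NOT p4 AND NOT p4)) AND NOT (p1 AND NOT p4))
= NOT (NOT (NOT p0 AND (p4 OR NOT NOT (NOT p4 AND p4) OR NOT p4 AND NOT p4)) AND NOT (p1 AND NOT p4))   — distribution
= NOT (NOT (NOT p0 AND (p4 OR NOT p4 AND p4 OR NOT p4 AND NOT p4)) AND NOT (p1 AND NOT p4))   — double negation
= NOT p0 AND (p4 OR NOT p4 AND p4 OR NOT p4 AND NOT p4) OR p1 AND NOT p4   — De Morgan
= NOT p0 AND (p4 OR NOT p4) OR p1 AND NOT p4   — distribution
= NOT p0 OR p1 AND NOT p4   — complement / identity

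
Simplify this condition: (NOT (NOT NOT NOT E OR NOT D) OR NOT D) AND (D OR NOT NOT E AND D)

(NOT (NOT NOT NOT E OR NOT D) OR NOT D) AND (D OR NOT NOT E AND D)
= (NOT NOT E AND D OR NOT D) AND (D OR NOT NOT E AND D)   — De Morgan
= NOT NOT E AND D OR NOT D AND D   — distribution
= E AND D OR NOT D AND D   — double negation
= E AND D   — complement / identity

E AND D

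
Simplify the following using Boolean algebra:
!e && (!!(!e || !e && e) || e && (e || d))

!e && (!!(!e || !e && e) || e && (e || d))
= !e && (!!!e || e && (e || d))
= !e && (!!!e || e)
= !e && (!e || e)
= !e

!e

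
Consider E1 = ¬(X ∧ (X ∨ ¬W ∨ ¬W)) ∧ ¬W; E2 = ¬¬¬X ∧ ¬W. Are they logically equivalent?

Yes

E1: ¬(X ∧ (X ∨ ¬W ∨ ¬W)) ∧ ¬W
    = ¬(X ∧ (X ∨ ¬W)) ∧ ¬W   [idempotence]
    = ¬X ∧ ¬W   [absorption]
E2: ¬¬¬X ∧ ¬W
    = ¬X ∧ ¬W   [double negation]
Both reduce to ¬X ∧ ¬W, so they are equivalent.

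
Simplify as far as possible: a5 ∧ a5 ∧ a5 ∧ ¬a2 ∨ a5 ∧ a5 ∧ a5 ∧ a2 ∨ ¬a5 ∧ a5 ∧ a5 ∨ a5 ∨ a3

a5 ∨ a3

a5 ∧ a5 ∧ a5 ∧ ¬a2 ∨ a5 ∧ a5 ∧ a5 ∧ a2 ∨ ¬a5 ∧ a5 ∧ a5 ∨ a5 ∨ a3
= a5 ∧ a5 ∧ a5 ∨ ¬a5 ∧ a5 ∧ a5 ∨ a5 ∨ a3
= a5 ∧ a5 ∨ a5 ∨ a3
= a5 ∨ a5 ∨ a3
= a5 ∨ a3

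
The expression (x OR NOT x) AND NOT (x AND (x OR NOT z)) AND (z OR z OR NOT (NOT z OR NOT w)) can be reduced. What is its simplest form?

NOT x AND z

(x OR NOT x) AND NOT (x AND (x OR NOT z)) AND (z OR z OR NOT (NOT z OR NOT w))
= NOT (x AND (x OR NOT z)) AND (z OR z OR NOT (NOT z OR NOT w))   — complement / identity
= NOT (x AND (x OR NOT z)) AND (z OR z OR z AND w)   — De Morgan
= NOT (x AND (x OR NOT z)) AND (z OR z AND w)   — idempotence
= NOT (x AND (x OR NOT z)) AND z   — absorption
= NOT x AND z   — absorption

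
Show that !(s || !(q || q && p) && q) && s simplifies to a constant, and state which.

!(s || !(q || q && p) && q) && s
= !(s || !q && q) && s
= !s && s
= false

false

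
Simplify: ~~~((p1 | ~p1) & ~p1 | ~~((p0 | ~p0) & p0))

~~~((p1 | ~p1) & ~p1 | ~~((p0 | ~p0) & p0))
= ~((p1 | ~p1) & ~p1 | ~~((p0 | ~p0) & p0))   [double negation]
= ~(~p1 | ~~((p0 | ~p0) & p0))   [complement / identity]
= ~(~p1 | ~~p0)   [complement / identity]
= p1 & ~p0   [De Morgan]

p1 & ~p0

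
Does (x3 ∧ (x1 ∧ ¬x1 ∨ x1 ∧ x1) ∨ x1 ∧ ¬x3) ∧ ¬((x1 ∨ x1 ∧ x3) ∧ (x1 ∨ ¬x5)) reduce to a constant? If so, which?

yes, False

(x3 ∧ (x1 ∧ ¬x1 ∨ x1 ∧ x1) ∨ x1 ∧ ¬x3) ∧ ¬((x1 ∨ x1 ∧ x3) ∧ (x1 ∨ ¬x5))
= (x3 ∧ (x1 ∧ ¬x1 ∨ x1 ∧ x1) ∨ x1 ∧ ¬x3) ∧ ¬(x1 ∧ (x1 ∨ ¬x5))   (absorption)
= (x3 ∧ x1 ∨ x1 ∧ ¬x3) ∧ ¬(x1 ∧ (x1 ∨ ¬x5))   (distribution)
= (x3 ∧ x1 ∨ x1 ∧ ¬x3) ∧ ¬x1   (absorption)
= x1 ∧ ¬x1   (distribution)
= False   (complement)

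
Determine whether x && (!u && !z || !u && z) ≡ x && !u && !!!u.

Yes

E1: x && (!u && !z || !u && z)
    = x && !u
E2: x && !u && !!!u
    = x && !u && !u
    = x && !u
Both reduce to x && !u, so they are equivalent.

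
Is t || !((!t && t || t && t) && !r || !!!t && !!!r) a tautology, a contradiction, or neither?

t || !((!t && t || t && t) && !r || !!!t && !!!r)
= t || !(t && !r || !!!t && !!!r)
= t || !(t && !r || !!!t && !r)
= t || !(t && !r || !t && !r)
= t || !!r
= t || r
This depends on r, t, so it is not a constant.

neither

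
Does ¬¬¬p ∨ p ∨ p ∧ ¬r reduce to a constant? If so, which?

¬¬¬p ∨ p ∨ p ∧ ¬r
= ¬¬¬p ∨ p   — absorption
= ¬p ∨ p   — double negation
= True   — complement

yes, True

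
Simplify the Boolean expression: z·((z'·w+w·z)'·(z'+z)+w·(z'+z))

z·((z'·w+w·z)'·(z'+z)+w·(z'+z))
= z·(w'·(z'+z)+w·(z'+z))   — distribution
= z·(z'+z)   — distribution
= z   — complement / identity

z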